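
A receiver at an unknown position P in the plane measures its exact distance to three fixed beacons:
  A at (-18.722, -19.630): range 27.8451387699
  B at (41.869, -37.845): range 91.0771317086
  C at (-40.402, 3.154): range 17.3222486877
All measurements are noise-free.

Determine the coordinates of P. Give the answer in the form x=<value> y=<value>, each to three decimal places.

x=-45.837 y=-13.294

eq1: (x + 18.722)² + (y + 19.630)² = 27.8451387699²
eq2: (x − 41.869)² + (y + 37.845)² = 91.0771317086²
eq3: (x + 40.402)² + (y − 3.154)² = 17.3222486877²
eq1−eq3, eq1−eq2 (x²,y² cancel):
  -43.360·x + 45.568·y = 1381.710590
  121.182·x − 36.430·y = -5070.285165
det = -43.360·-36.430 − 45.568·121.182 = -3942.416576
x = (1381.710590·-36.430 − 45.568·-5070.285165) / -3942.416576 = -45.836617
y = (-43.360·-5070.285165 − 1381.710590·121.182) / -3942.416576 = -13.293652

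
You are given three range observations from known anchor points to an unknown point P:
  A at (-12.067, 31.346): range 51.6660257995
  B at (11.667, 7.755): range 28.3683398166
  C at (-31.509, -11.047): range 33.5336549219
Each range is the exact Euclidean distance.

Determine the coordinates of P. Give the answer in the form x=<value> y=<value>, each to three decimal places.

eq1: (x + 12.067)² + (y − 31.346)² = 51.6660257995²
eq2: (x − 11.667)² + (y − 7.755)² = 28.3683398166²
eq3: (x + 31.509)² + (y + 11.047)² = 33.5336549219²
eq2−eq1, eq2−eq3 (x²,y² cancel):
  -47.468·x + 47.182·y = -932.690227
  -86.352·x − 37.604·y = 598.851068
det = -47.468·-37.604 − 47.182·-86.352 = 5859.246736
x = (-932.690227·-37.604 − 47.182·598.851068) / 5859.246736 = 1.163612
y = (-47.468·598.851068 − -932.690227·-86.352) / 5859.246736 = -18.597259

x=1.164 y=-18.597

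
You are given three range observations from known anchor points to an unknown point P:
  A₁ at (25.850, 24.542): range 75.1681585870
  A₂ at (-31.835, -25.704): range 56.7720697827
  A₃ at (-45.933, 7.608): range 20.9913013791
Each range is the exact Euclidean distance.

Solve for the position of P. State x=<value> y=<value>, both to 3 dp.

x=-49.222 y=28.340

eq1: (x − 25.850)² + (y − 24.542)² = 75.1681585870²
eq2: (x + 31.835)² + (y + 25.704)² = 56.7720697827²
eq3: (x + 45.933)² + (y − 7.608)² = 20.9913013791²
eq2−eq3, eq2−eq1 (x²,y² cancel):
  -28.196·x + 66.624·y = 3275.992486
  115.370·x + 100.492·y = -2830.814735
det = -28.196·100.492 − 66.624·115.370 = -10519.883312
x = (3275.992486·100.492 − 66.624·-2830.814735) / -10519.883312 = -49.222147
y = (-28.196·-2830.814735 − 3275.992486·115.370) / -10519.883312 = 28.340010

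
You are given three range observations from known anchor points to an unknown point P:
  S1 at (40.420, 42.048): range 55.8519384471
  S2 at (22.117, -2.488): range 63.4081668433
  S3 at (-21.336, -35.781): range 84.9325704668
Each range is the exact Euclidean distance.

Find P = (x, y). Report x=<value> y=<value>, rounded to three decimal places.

eq1: (x − 40.420)² + (y − 42.048)² = 55.8519384471²
eq2: (x − 22.117)² + (y + 2.488)² = 63.4081668433²
eq3: (x + 21.336)² + (y + 35.781)² = 84.9325704668²
eq3−eq1, eq3−eq2 (x²,y² cancel):
  123.512·x + 155.658·y = 5760.408345
  86.906·x + 66.586·y = 1952.792880
det = 123.512·66.586 − 155.658·86.906 = -5303.444116
x = (5760.408345·66.586 − 155.658·1952.792880) / -5303.444116 = -15.008118
y = (123.512·1952.792880 − 5760.408345·86.906) / -5303.444116 = 48.915514

x=-15.008 y=48.916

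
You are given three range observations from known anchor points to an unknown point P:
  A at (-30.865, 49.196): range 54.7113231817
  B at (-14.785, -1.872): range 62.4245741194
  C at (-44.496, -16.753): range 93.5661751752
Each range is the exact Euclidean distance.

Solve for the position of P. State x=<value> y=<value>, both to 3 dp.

eq1: (x + 30.865)² + (y − 49.196)² = 54.7113231817²
eq2: (x + 14.785)² + (y + 1.872)² = 62.4245741194²
eq3: (x + 44.496)² + (y + 16.753)² = 93.5661751752²
eq2−eq1, eq2−eq3 (x²,y² cancel):
  -32.160·x + 102.136·y = 4054.292602
  -59.422·x − 29.762·y = -2819.345267
det = -32.160·-29.762 − 102.136·-59.422 = 7026.271312
x = (4054.292602·-29.762 − 102.136·-2819.345267) / 7026.271312 = 23.809612
y = (-32.160·-2819.345267 − 4054.292602·-59.422) / 7026.271312 = 47.192074

x=23.810 y=47.192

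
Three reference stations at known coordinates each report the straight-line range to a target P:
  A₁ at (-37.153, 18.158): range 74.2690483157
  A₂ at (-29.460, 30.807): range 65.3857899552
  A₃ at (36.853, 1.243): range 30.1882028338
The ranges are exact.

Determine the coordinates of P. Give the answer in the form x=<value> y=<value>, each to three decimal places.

x=35.923 y=31.417

eq1: (x + 37.153)² + (y − 18.158)² = 74.2690483157²
eq2: (x + 29.460)² + (y − 30.807)² = 65.3857899552²
eq3: (x − 36.853)² + (y − 1.243)² = 30.1882028338²
eq1−eq2, eq1−eq3 (x²,y² cancel):
  15.386·x + 25.298·y = 1347.494486
  148.012·x − 33.830·y = 4254.194232
det = 15.386·-33.830 − 25.298·148.012 = -4264.915956
x = (1347.494486·-33.830 − 25.298·4254.194232) / -4264.915956 = 35.922946
y = (15.386·4254.194232 − 1347.494486·148.012) / -4264.915956 = 31.416873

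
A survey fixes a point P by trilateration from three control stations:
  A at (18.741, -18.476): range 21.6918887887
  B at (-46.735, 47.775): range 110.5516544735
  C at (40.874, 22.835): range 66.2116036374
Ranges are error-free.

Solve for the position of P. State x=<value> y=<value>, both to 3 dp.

x=20.332 y=-40.109

eq1: (x − 18.741)² + (y + 18.476)² = 21.6918887887²
eq2: (x + 46.735)² + (y − 47.775)² = 110.5516544735²
eq3: (x − 40.874)² + (y − 22.835)² = 66.2116036374²
eq1−eq2, eq1−eq3 (x²,y² cancel):
  -130.952·x + 132.502·y = -7977.107075
  44.266·x + 82.622·y = -2413.904973
det = -130.952·82.622 − 132.502·44.266 = -16684.849676
x = (-7977.107075·82.622 − 132.502·-2413.904973) / -16684.849676 = 20.332056
y = (-130.952·-2413.904973 − -7977.107075·44.266) / -16684.849676 = -40.109460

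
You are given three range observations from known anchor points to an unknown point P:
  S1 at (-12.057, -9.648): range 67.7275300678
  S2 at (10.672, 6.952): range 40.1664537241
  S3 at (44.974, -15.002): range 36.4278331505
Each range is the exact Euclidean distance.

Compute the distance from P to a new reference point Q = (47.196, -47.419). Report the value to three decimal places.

68.709

eq1: (x + 12.057)² + (y + 9.648)² = 67.7275300678²
eq2: (x − 10.672)² + (y − 6.952)² = 40.1664537241²
eq3: (x − 44.974)² + (y + 15.002)² = 36.4278331505²
eq2−eq1, eq2−eq3 (x²,y² cancel):
  -45.458·x − 33.200·y = -2897.441059
  68.604·x − 43.908·y = 2371.855769
det = -45.458·-43.908 − -33.200·68.604 = 4273.622664
x = (-2897.441059·-43.908 − -33.200·2371.855769) / 4273.622664 = 48.194815
y = (-45.458·2371.855769 − -2897.441059·68.604) / 4273.622664 = 21.283167
|P − Q| = √((48.194815 − 47.196)² + (21.283167 − -47.419)²) = 68.709428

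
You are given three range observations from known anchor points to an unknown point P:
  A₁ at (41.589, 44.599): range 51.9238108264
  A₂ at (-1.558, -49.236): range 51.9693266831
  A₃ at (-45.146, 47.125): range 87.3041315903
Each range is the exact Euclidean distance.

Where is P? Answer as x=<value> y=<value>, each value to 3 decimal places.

x=25.147 y=-4.653

eq1: (x − 41.589)² + (y − 44.599)² = 51.9238108264²
eq2: (x + 1.558)² + (y + 49.236)² = 51.9693266831²
eq3: (x + 45.146)² + (y − 47.125)² = 87.3041315903²
eq3−eq1, eq3−eq2 (x²,y² cancel):
  173.470·x − 5.052·y = 4385.718043
  87.176·x − 192.722·y = 3088.884596
det = 173.470·-192.722 − -5.052·87.176 = -32991.072188
x = (4385.718043·-192.722 − -5.052·3088.884596) / -32991.072188 = 25.146782
y = (173.470·3088.884596 − 4385.718043·87.176) / -32991.072188 = -4.652757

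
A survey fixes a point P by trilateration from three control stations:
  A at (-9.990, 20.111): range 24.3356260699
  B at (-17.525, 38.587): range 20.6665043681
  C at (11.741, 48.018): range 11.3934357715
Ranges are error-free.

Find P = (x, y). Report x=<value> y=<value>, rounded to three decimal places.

eq1: (x + 9.990)² + (y − 20.111)² = 24.3356260699²
eq2: (x + 17.525)² + (y − 38.587)² = 20.6665043681²
eq3: (x − 11.741)² + (y − 48.018)² = 11.3934357715²
eq2−eq1, eq2−eq3 (x²,y² cancel):
  15.070·x − 36.952·y = -1456.948066
  58.532·x + 18.862·y = 944.791235
det = 15.070·18.862 − -36.952·58.532 = 2447.124804
x = (-1456.948066·18.862 − -36.952·944.791235) / 2447.124804 = 3.036613
y = (15.070·944.791235 − -1456.948066·58.532) / 2447.124804 = 40.666536

x=3.037 y=40.667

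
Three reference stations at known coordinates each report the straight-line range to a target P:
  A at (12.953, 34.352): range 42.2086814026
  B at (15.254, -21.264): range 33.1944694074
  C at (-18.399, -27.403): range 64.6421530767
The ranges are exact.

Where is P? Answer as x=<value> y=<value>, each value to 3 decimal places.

x=39.431 y=1.481

eq1: (x − 12.953)² + (y − 34.352)² = 42.2086814026²
eq2: (x − 15.254)² + (y + 21.264)² = 33.1944694074²
eq3: (x + 18.399)² + (y + 27.403)² = 64.6421530767²
eq2−eq1, eq2−eq3 (x²,y² cancel):
  -4.602·x + 111.232·y = -16.702086
  -67.306·x − 12.278·y = -2672.129757
det = -4.602·-12.278 − 111.232·-67.306 = 7543.084348
x = (-16.702086·-12.278 − 111.232·-2672.129757) / 7543.084348 = 39.431006
y = (-4.602·-2672.129757 − -16.702086·-67.306) / 7543.084348 = 1.481223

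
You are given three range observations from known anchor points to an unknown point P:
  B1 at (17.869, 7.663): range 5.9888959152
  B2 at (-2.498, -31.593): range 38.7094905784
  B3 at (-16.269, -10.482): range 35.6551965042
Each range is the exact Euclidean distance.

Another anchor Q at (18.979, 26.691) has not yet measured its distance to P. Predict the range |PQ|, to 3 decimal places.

eq1: (x − 17.869)² + (y − 7.663)² = 5.9888959152²
eq2: (x + 2.498)² + (y + 31.593)² = 38.7094905784²
eq3: (x + 16.269)² + (y + 10.482)² = 35.6551965042²
eq3−eq2, eq3−eq1 (x²,y² cancel):
  27.542·x − 42.222·y = 402.673345
  68.276·x + 36.290·y = 1238.896208
det = 27.542·36.290 − -42.222·68.276 = 3882.248452
x = (402.673345·36.290 − -42.222·1238.896208) / 3882.248452 = 17.237869
y = (27.542·1238.896208 − 402.673345·68.276) / 3882.248452 = 1.707452
|P − Q| = √((17.237869 − 18.979)² + (1.707452 − 26.691)²) = 25.044145

25.044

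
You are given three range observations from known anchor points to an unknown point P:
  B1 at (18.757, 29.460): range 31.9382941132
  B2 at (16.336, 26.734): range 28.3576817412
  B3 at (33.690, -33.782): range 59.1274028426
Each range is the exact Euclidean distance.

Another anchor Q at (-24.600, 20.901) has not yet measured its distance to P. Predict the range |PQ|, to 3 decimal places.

eq1: (x − 18.757)² + (y − 29.460)² = 31.9382941132²
eq2: (x − 16.336)² + (y − 26.734)² = 28.3576817412²
eq3: (x − 33.690)² + (y + 33.782)² = 59.1274028426²
eq1−eq3, eq1−eq2 (x²,y² cancel):
  29.866·x − 126.484·y = -1419.472161
  -4.842·x − 5.452·y = -22.248480
det = 29.866·-5.452 − -126.484·-4.842 = -775.264960
x = (-1419.472161·-5.452 − -126.484·-22.248480) / -775.264960 = -6.352519
y = (29.866·-22.248480 − -1419.472161·-4.842) / -775.264960 = 9.722556
|P − Q| = √((-6.352519 − -24.600)² + (9.722556 − 20.901)²) = 21.399256

21.399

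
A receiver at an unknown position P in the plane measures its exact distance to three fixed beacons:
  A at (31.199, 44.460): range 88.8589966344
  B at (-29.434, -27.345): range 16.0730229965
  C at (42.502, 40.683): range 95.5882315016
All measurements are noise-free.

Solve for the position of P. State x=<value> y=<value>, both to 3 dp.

x=-36.612 y=-12.964

eq1: (x − 31.199)² + (y − 44.460)² = 88.8589966344²
eq2: (x + 29.434)² + (y + 27.345)² = 16.0730229965²
eq3: (x − 42.502)² + (y − 40.683)² = 95.5882315016²
eq1−eq3, eq1−eq2 (x²,y² cancel):
  22.606·x − 7.554·y = -729.731427
  -121.266·x − 143.610·y = 6301.619395
det = 22.606·-143.610 − -7.554·-121.266 = -4162.491024
x = (-729.731427·-143.610 − -7.554·6301.619395) / -4162.491024 = -36.612491
y = (22.606·6301.619395 − -729.731427·-121.266) / -4162.491024 = -12.964063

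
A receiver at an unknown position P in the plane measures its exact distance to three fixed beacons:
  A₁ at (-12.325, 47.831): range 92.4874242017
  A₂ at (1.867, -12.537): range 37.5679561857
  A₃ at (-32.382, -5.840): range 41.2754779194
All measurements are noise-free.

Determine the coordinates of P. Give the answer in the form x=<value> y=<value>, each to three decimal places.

x=-17.893 y=-44.489

eq1: (x + 12.325)² + (y − 47.831)² = 92.4874242017²
eq2: (x − 1.867)² + (y + 12.537)² = 37.5679561857²
eq3: (x + 32.382)² + (y + 5.840)² = 41.2754779194²
eq2−eq3, eq2−eq1 (x²,y² cancel):
  -68.498·x + 13.394·y = 629.723720
  -28.384·x + 120.736·y = -4863.524176
det = -68.498·120.736 − 13.394·-28.384 = -7889.999232
x = (629.723720·120.736 − 13.394·-4863.524176) / -7889.999232 = -17.892570
y = (-68.498·-4863.524176 − 629.723720·-28.384) / -7889.999232 = -44.488693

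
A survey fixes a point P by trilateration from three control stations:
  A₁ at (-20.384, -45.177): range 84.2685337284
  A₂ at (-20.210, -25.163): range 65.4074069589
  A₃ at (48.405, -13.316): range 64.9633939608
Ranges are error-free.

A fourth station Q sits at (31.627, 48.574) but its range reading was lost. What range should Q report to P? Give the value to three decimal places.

29.709

eq1: (x + 20.384)² + (y + 45.177)² = 84.2685337284²
eq2: (x + 20.210)² + (y + 25.163)² = 65.4074069589²
eq3: (x − 48.405)² + (y + 13.316)² = 64.9633939608²
eq3−eq2, eq3−eq1 (x²,y² cancel):
  -137.230·x − 23.694·y = -1536.625542
  -137.578·x − 63.722·y = -2944.834318
det = -137.230·-63.722 − -23.694·-137.578 = 5484.796928
x = (-1536.625542·-63.722 − -23.694·-2944.834318) / 5484.796928 = 5.130901
y = (-137.230·-2944.834318 − -1536.625542·-137.578) / 5484.796928 = 35.135985
|P − Q| = √((5.130901 − 31.627)² + (35.135985 − 48.574)²) = 29.708980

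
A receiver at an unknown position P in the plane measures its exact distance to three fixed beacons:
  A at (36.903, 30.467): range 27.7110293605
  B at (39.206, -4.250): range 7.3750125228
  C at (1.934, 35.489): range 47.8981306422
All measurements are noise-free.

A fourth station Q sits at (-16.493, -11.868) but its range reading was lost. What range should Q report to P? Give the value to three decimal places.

55.362

eq1: (x − 36.903)² + (y − 30.467)² = 27.7110293605²
eq2: (x − 39.206)² + (y + 4.250)² = 7.3750125228²
eq3: (x − 1.934)² + (y − 35.489)² = 47.8981306422²
eq3−eq2, eq3−eq1 (x²,y² cancel):
  74.544·x − 79.478·y = 2531.803568
  69.938·x − 10.044·y = 2553.189792
det = 74.544·-10.044 − -79.478·69.938 = 4809.812428
x = (2531.803568·-10.044 − -79.478·2553.189792) / 4809.812428 = 36.902267
y = (74.544·2553.189792 − 2531.803568·69.938) / 4809.812428 = 2.755971
|P − Q| = √((36.902267 − -16.493)² + (2.755971 − -11.868)²) = 55.361675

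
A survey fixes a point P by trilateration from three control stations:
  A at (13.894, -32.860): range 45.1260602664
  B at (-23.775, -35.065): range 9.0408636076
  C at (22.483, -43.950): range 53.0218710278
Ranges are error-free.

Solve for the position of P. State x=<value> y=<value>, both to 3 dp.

x=-30.465 y=-41.147

eq1: (x − 13.894)² + (y + 32.860)² = 45.1260602664²
eq2: (x + 23.775)² + (y + 35.065)² = 9.0408636076²
eq3: (x − 22.483)² + (y + 43.950)² = 53.0218710278²
eq3−eq1, eq3−eq2 (x²,y² cancel):
  -17.178·x + 22.180·y = -389.307461
  -92.516·x + 17.770·y = 2087.298654
det = -17.178·17.770 − 22.180·-92.516 = 1746.751820
x = (-389.307461·17.770 − 22.180·2087.298654) / 1746.751820 = -30.464704
y = (-17.178·2087.298654 − -389.307461·-92.516) / 1746.751820 = -41.146535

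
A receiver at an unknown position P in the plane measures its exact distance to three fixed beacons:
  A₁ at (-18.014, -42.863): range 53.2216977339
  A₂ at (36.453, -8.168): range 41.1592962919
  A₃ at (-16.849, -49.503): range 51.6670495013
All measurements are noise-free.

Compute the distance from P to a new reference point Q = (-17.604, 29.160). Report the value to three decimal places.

94.357

eq1: (x + 18.014)² + (y + 42.863)² = 53.2216977339²
eq2: (x − 36.453)² + (y + 8.168)² = 41.1592962919²
eq3: (x + 16.849)² + (y + 49.503)² = 51.6670495013²
eq1−eq2, eq1−eq3 (x²,y² cancel):
  108.934·x + 69.390·y = 372.257906
  2.330·x − 13.280·y = 735.759951
det = 108.934·-13.280 − 69.390·2.330 = -1608.322220
x = (372.257906·-13.280 − 69.390·735.759951) / -1608.322220 = 34.817630
y = (108.934·735.759951 − 372.257906·2.330) / -1608.322220 = -49.294795
|P − Q| = √((34.817630 − -17.604)² + (-49.294795 − 29.160)²) = 94.356675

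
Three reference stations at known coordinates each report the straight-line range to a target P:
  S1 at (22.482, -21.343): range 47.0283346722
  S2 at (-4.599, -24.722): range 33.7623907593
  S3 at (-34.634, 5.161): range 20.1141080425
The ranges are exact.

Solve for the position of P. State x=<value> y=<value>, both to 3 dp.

eq1: (x − 22.482)² + (y + 21.343)² = 47.0283346722²
eq2: (x + 4.599)² + (y + 24.722)² = 33.7623907593²
eq3: (x + 34.634)² + (y − 5.161)² = 20.1141080425²
eq1−eq3, eq1−eq2 (x²,y² cancel):
  -114.232·x + 53.008·y = 2072.272824
  -54.162·x − 6.758·y = 743.129344
det = -114.232·-6.758 − 53.008·-54.162 = 3642.999152
x = (2072.272824·-6.758 − 53.008·743.129344) / 3642.999152 = -14.657215
y = (-114.232·743.129344 − 2072.272824·-54.162) / 3642.999152 = 7.507355

x=-14.657 y=7.507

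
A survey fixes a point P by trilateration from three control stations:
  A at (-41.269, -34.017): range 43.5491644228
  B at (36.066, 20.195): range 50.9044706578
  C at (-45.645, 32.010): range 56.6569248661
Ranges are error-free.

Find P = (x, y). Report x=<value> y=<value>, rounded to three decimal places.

eq1: (x + 41.269)² + (y + 34.017)² = 43.5491644228²
eq2: (x − 36.066)² + (y − 20.195)² = 50.9044706578²
eq3: (x + 45.645)² + (y − 32.010)² = 56.6569248661²
eq1−eq2, eq1−eq3 (x²,y² cancel):
  154.670·x + 108.424·y = -1846.427680
  -8.752·x + 132.054·y = -1065.657938
det = 154.670·132.054 − 108.424·-8.752 = 21373.719028
x = (-1846.427680·132.054 − 108.424·-1065.657938) / 21373.719028 = -6.002009
y = (154.670·-1065.657938 − -1846.427680·-8.752) / 21373.719028 = -8.467654

x=-6.002 y=-8.468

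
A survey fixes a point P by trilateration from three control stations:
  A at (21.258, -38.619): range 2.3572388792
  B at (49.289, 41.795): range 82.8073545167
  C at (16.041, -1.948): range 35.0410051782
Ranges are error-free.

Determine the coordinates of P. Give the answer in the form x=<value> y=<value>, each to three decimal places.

x=22.176 y=-36.448

eq1: (x − 21.258)² + (y + 38.619)² = 2.3572388792²
eq2: (x − 49.289)² + (y − 41.795)² = 82.8073545167²
eq3: (x − 16.041)² + (y + 1.948)² = 35.0410051782²
eq2−eq1, eq2−eq3 (x²,y² cancel):
  -56.062·x − 160.828·y = 4618.603566
  -66.496·x − 87.486·y = 1714.066757
det = -56.062·-87.486 − -160.828·-66.496 = -5789.778556
x = (4618.603566·-87.486 − -160.828·1714.066757) / -5789.778556 = 22.175843
y = (-56.062·1714.066757 − 4618.603566·-66.496) / -5789.778556 = -36.447793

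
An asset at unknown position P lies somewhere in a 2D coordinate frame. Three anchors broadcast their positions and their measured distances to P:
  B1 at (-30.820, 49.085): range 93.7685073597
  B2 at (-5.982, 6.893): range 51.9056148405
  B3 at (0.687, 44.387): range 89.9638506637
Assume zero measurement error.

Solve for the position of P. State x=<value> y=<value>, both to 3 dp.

x=-17.462 y=-43.727

eq1: (x + 30.820)² + (y − 49.085)² = 93.7685073597²
eq2: (x + 5.982)² + (y − 6.893)² = 51.9056148405²
eq3: (x − 0.687)² + (y − 44.387)² = 89.9638506637²
eq3−eq1, eq3−eq2 (x²,y² cancel):
  -63.014·x + 9.396·y = 689.493341
  -13.338·x − 74.988·y = 3511.921609
det = -63.014·-74.988 − 9.396·-13.338 = 4850.617680
x = (689.493341·-74.988 − 9.396·3511.921609) / 4850.617680 = -17.462053
y = (-63.014·3511.921609 − 689.493341·-13.338) / 4850.617680 = -43.727166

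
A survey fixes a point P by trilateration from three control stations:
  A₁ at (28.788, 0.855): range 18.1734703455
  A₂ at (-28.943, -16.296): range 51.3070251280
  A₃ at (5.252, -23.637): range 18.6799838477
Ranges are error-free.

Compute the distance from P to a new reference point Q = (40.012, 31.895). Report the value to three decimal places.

eq1: (x − 28.788)² + (y − 0.855)² = 18.1734703455²
eq2: (x + 28.943)² + (y + 16.296)² = 51.3070251280²
eq3: (x − 5.252)² + (y + 23.637)² = 18.6799838477²
eq2−eq1, eq2−eq3 (x²,y² cancel):
  115.462·x + 34.302·y = 2028.358907
  68.390·x − 14.682·y = 1766.503439
det = 115.462·-14.682 − 34.302·68.390 = -4041.126864
x = (2028.358907·-14.682 − 34.302·1766.503439) / -4041.126864 = 22.363803
y = (115.462·1766.503439 − 2028.358907·68.390) / -4041.126864 = -16.145139
|P − Q| = √((22.363803 − 40.012)² + (-16.145139 − 31.895)²) = 51.179232

51.179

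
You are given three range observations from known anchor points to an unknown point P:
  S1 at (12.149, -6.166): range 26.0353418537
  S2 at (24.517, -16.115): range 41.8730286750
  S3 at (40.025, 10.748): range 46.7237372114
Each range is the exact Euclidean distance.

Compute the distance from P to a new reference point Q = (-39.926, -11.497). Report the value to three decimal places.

eq1: (x − 12.149)² + (y + 6.166)² = 26.0353418537²
eq2: (x − 24.517)² + (y + 16.115)² = 41.8730286750²
eq3: (x − 40.025)² + (y − 10.748)² = 46.7237372114²
eq3−eq2, eq3−eq1 (x²,y² cancel):
  -31.016·x − 53.726·y = -426.986526
  -55.752·x − 33.828·y = -26.633778
det = -31.016·-33.828 − -53.726·-55.752 = -1946.122704
x = (-426.986526·-33.828 − -53.726·-26.633778) / -1946.122704 = -6.686718
y = (-31.016·-26.633778 − -426.986526·-55.752) / -1946.122704 = 11.807724
|P − Q| = √((-6.686718 − -39.926)² + (11.807724 − -11.497)²) = 40.595074

40.595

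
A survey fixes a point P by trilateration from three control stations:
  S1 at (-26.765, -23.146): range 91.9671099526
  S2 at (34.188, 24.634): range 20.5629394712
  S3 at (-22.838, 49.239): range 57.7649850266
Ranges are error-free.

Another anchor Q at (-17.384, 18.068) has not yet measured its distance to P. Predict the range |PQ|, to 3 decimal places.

eq1: (x + 26.765)² + (y + 23.146)² = 91.9671099526²
eq2: (x − 34.188)² + (y − 24.634)² = 20.5629394712²
eq3: (x + 22.838)² + (y − 49.239)² = 57.7649850266²
eq3−eq2, eq3−eq1 (x²,y² cancel):
  114.052·x − 49.210·y = 1743.558950
  -7.854·x − 144.770·y = -6815.106642
det = 114.052·-144.770 − -49.210·-7.854 = -16897.803380
x = (1743.558950·-144.770 − -49.210·-6815.106642) / -16897.803380 = 34.784783
y = (114.052·-6815.106642 − 1743.558950·-7.854) / -16897.803380 = 45.188278
|P − Q| = √((34.784783 − -17.384)² + (45.188278 − 18.068)²) = 58.797036

58.797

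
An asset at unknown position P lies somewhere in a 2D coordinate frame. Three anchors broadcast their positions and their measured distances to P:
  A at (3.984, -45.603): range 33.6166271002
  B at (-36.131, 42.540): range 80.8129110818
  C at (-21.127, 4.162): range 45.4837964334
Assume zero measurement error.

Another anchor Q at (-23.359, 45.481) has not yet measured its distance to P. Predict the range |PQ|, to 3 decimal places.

eq1: (x − 3.984)² + (y + 45.603)² = 33.6166271002²
eq2: (x + 36.131)² + (y − 42.540)² = 80.8129110818²
eq3: (x + 21.127)² + (y − 4.162)² = 45.4837964334²
eq3−eq2, eq3−eq1 (x²,y² cancel):
  -30.008·x + 76.756·y = -1810.522472
  50.222·x − 99.530·y = 2570.531612
det = -30.008·-99.530 − 76.756·50.222 = -868.143592
x = (-1810.522472·-99.530 − 76.756·2570.531612) / -868.143592 = 19.699993
y = (-30.008·2570.531612 − -1810.522472·50.222) / -868.143592 = -15.886251
|P − Q| = √((19.699993 − -23.359)² + (-15.886251 − 45.481)²) = 74.966769

74.967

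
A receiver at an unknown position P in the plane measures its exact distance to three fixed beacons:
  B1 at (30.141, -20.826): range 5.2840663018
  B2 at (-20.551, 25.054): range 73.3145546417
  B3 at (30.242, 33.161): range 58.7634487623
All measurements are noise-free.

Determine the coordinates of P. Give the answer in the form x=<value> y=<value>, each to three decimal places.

eq1: (x − 30.141)² + (y + 20.826)² = 5.2840663018²
eq2: (x + 20.551)² + (y − 25.054)² = 73.3145546417²
eq3: (x − 30.242)² + (y − 33.161)² = 58.7634487623²
eq2−eq3, eq2−eq1 (x²,y² cancel):
  101.586·x + 16.214·y = 2886.064980
  101.384·x − 91.760·y = 5639.258206
det = 101.586·-91.760 − 16.214·101.384 = -10965.371536
x = (2886.064980·-91.760 − 16.214·5639.258206) / -10965.371536 = 32.489574
y = (101.586·5639.258206 − 2886.064980·101.384) / -10965.371536 = -25.559451

x=32.490 y=-25.559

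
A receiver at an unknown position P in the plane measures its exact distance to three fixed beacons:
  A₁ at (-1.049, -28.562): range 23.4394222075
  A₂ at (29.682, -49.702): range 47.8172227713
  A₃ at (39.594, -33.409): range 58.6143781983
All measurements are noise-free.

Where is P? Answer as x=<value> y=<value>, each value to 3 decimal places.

eq1: (x + 1.049)² + (y + 28.562)² = 23.4394222075²
eq2: (x − 29.682)² + (y + 49.702)² = 47.8172227713²
eq3: (x − 39.594)² + (y + 33.409)² = 58.6143781983²
eq1−eq3, eq1−eq2 (x²,y² cancel):
  81.286·x − 9.694·y = -1019.280946
  61.462·x − 42.280·y = 797.341403
det = 81.286·-42.280 − -9.694·61.462 = -2840.959452
x = (-1019.280946·-42.280 − -9.694·797.341403) / -2840.959452 = -17.889951
y = (81.286·797.341403 − -1019.280946·61.462) / -2840.959452 = -44.865033

x=-17.890 y=-44.865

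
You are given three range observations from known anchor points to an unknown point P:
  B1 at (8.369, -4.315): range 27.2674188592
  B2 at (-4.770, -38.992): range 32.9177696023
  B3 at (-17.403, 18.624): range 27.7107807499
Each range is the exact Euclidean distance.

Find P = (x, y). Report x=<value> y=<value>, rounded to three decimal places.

eq1: (x − 8.369)² + (y + 4.315)² = 27.2674188592²
eq2: (x + 4.770)² + (y + 38.992)² = 32.9177696023²
eq3: (x + 17.403)² + (y − 18.624)² = 27.7107807499²
eq2−eq3, eq2−eq1 (x²,y² cancel):
  -25.266·x + 115.232·y = -577.718993
  26.278·x + 69.354·y = -1114.402154
det = -25.266·69.354 − 115.232·26.278 = -4780.364660
x = (-577.718993·69.354 − 115.232·-1114.402154) / -4780.364660 = -18.481365
y = (-25.266·-1114.402154 − -577.718993·26.278) / -4780.364660 = -9.065790

x=-18.481 y=-9.066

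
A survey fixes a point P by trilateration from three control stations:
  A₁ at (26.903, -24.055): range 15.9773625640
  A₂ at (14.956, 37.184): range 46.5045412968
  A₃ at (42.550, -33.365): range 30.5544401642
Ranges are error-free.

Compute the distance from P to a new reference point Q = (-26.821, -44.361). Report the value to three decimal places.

eq1: (x − 26.903)² + (y + 24.055)² = 15.9773625640²
eq2: (x − 14.956)² + (y − 37.184)² = 46.5045412968²
eq3: (x − 42.550)² + (y + 33.365)² = 30.5544401642²
eq1−eq2, eq1−eq3 (x²,y² cancel):
  -23.894·x + 122.478·y = -1603.478889
  31.294·x − 18.620·y = 943.013592
det = -23.894·-18.620 − 122.478·31.294 = -3387.920252
x = (-1603.478889·-18.620 − 122.478·943.013592) / -3387.920252 = 25.278529
y = (-23.894·943.013592 − -1603.478889·31.294) / -3387.920252 = -8.160435
|P − Q| = √((25.278529 − -26.821)² + (-8.160435 − -44.361)²) = 63.441642

63.442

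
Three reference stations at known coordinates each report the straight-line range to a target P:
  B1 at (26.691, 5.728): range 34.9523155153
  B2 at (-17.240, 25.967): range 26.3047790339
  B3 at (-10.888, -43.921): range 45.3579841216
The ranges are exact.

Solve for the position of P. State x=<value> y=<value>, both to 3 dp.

eq1: (x − 26.691)² + (y − 5.728)² = 34.9523155153²
eq2: (x + 17.240)² + (y − 25.967)² = 26.3047790339²
eq3: (x + 10.888)² + (y + 43.921)² = 45.3579841216²
eq3−eq1, eq3−eq2 (x²,y² cancel):
  75.158·x + 99.298·y = -466.700956
  -12.704·x + 139.776·y = 289.305228
det = 75.158·139.776 − 99.298·-12.704 = 11766.766400
x = (-466.700956·139.776 − 99.298·289.305228) / 11766.766400 = -7.985288
y = (75.158·289.305228 − -466.700956·-12.704) / 11766.766400 = 1.344008

x=-7.985 y=1.344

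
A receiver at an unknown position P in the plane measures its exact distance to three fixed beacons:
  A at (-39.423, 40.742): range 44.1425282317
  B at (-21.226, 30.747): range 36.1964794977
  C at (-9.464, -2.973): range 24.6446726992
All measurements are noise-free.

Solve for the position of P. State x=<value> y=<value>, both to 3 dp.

eq1: (x + 39.423)² + (y − 40.742)² = 44.1425282317²
eq2: (x + 21.226)² + (y − 30.747)² = 36.1964794977²
eq3: (x + 9.464)² + (y + 2.973)² = 24.6446726992²
eq1−eq3, eq1−eq2 (x²,y² cancel):
  59.918·x − 87.430·y = -1774.474562
  36.394·x − 19.990·y = -1179.784737
det = 59.918·-19.990 − -87.430·36.394 = 1984.166600
x = (-1774.474562·-19.990 − -87.430·-1179.784737) / 1984.166600 = -34.108443
y = (59.918·-1179.784737 − -1774.474562·36.394) / 1984.166600 = -3.079436

x=-34.108 y=-3.079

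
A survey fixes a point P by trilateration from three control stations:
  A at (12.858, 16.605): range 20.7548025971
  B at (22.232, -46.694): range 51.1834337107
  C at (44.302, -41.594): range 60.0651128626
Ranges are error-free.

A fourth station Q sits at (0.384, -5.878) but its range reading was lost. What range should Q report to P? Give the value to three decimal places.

eq1: (x − 12.858)² + (y − 16.605)² = 20.7548025971²
eq2: (x − 22.232)² + (y + 46.694)² = 51.1834337107²
eq3: (x − 44.302)² + (y + 41.594)² = 60.0651128626²
eq1−eq2, eq1−eq3 (x²,y² cancel):
  18.748·x − 126.598·y = 44.555215
  62.888·x − 116.398·y = 74.617899
det = 18.748·-116.398 − -126.598·62.888 = 5779.265320
x = (44.555215·-116.398 − -126.598·74.617899) / 5779.265320 = 0.737177
y = (18.748·74.617899 − 44.555215·62.888) / 5779.265320 = -0.242773
|P − Q| = √((0.737177 − 0.384)² + (-0.242773 − -5.878)²) = 5.646283

5.646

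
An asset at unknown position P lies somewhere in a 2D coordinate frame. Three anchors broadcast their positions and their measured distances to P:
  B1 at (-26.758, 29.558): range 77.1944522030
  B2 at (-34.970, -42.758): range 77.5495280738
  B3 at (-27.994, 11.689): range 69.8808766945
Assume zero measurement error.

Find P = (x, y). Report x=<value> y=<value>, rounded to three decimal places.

x=37.022 y=-13.929

eq1: (x + 26.758)² + (y − 29.558)² = 77.1944522030²
eq2: (x + 34.970)² + (y + 42.758)² = 77.5495280738²
eq3: (x + 27.994)² + (y − 11.689)² = 69.8808766945²
eq3−eq2, eq3−eq1 (x²,y² cancel):
  -13.952·x − 108.894·y = 1000.258330
  2.472·x + 35.738·y = -406.277352
det = -13.952·35.738 − -108.894·2.472 = -229.430608
x = (1000.258330·35.738 − -108.894·-406.277352) / -229.430608 = 37.021799
y = (-13.952·-406.277352 − 1000.258330·2.472) / -229.430608 = -13.929018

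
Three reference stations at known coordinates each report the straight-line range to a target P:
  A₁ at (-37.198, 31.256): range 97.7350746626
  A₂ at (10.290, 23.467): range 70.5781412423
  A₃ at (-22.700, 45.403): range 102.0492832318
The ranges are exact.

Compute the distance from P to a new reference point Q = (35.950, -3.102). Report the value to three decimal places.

eq1: (x + 37.198)² + (y − 31.256)² = 97.7350746626²
eq2: (x − 10.290)² + (y − 23.467)² = 70.5781412423²
eq3: (x + 22.700)² + (y − 45.403)² = 102.0492832318²
eq1−eq2, eq1−eq3 (x²,y² cancel):
  94.976·x − 15.578·y = 2866.826247
  28.996·x + 28.294·y = -645.817720
det = 94.976·28.294 − -15.578·28.996 = 3138.950632
x = (2866.826247·28.294 − -15.578·-645.817720) / 3138.950632 = 22.636047
y = (94.976·-645.817720 − 2866.826247·28.996) / 3138.950632 = -46.022921
|P − Q| = √((22.636047 − 35.950)² + (-46.022921 − -3.102)²) = 44.938478

44.938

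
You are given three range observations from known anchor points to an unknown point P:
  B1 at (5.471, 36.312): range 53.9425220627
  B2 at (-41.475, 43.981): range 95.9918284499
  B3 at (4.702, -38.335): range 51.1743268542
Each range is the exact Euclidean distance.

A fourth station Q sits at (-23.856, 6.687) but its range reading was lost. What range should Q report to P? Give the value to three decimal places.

eq1: (x − 5.471)² + (y − 36.312)² = 53.9425220627²
eq2: (x + 41.475)² + (y − 43.981)² = 95.9918284499²
eq3: (x − 4.702)² + (y + 38.335)² = 51.1743268542²
eq3−eq2, eq3−eq1 (x²,y² cancel):
  -92.354·x + 164.632·y = -4432.796443
  1.538·x + 149.294·y = -434.171802
det = -92.354·149.294 − 164.632·1.538 = -14041.102092
x = (-4432.796443·149.294 − 164.632·-434.171802) / -14041.102092 = 42.041667
y = (-92.354·-434.171802 − -4432.796443·1.538) / -14041.102092 = -3.341272
|P − Q| = √((42.041667 − -23.856)² + (-3.341272 − 6.687)²) = 66.656348

66.656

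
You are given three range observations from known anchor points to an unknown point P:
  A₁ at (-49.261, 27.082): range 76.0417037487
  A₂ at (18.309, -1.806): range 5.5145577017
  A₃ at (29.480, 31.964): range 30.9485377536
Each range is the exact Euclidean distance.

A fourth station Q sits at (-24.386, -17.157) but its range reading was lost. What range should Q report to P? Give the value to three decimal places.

50.547

eq1: (x + 49.261)² + (y − 27.082)² = 76.0417037487²
eq2: (x − 18.309)² + (y + 1.806)² = 5.5145577017²
eq3: (x − 29.480)² + (y − 31.964)² = 30.9485377536²
eq1−eq3, eq1−eq2 (x²,y² cancel):
  157.482·x + 9.764·y = 3555.215571
  135.140·x − 57.776·y = 2930.330634
det = 157.482·-57.776 − 9.764·135.140 = -10418.186992
x = (3555.215571·-57.776 − 9.764·2930.330634) / -10418.186992 = 22.462438
y = (157.482·2930.330634 − 3555.215571·135.140) / -10418.186992 = 1.821574
|P − Q| = √((22.462438 − -24.386)² + (1.821574 − -17.157)²) = 50.546637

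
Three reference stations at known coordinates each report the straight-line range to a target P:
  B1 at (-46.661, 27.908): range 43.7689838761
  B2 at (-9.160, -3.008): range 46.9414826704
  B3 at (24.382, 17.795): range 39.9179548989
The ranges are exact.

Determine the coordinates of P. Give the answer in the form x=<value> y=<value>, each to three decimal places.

eq1: (x + 46.661)² + (y − 27.908)² = 43.7689838761²
eq2: (x + 9.160)² + (y + 3.008)² = 46.9414826704²
eq3: (x − 24.382)² + (y − 17.795)² = 39.9179548989²
eq1−eq3, eq1−eq2 (x²,y² cancel):
  142.086·x − 20.226·y = -1722.680610
  75.002·x − 61.832·y = -3150.930567
det = 142.086·-61.832 − -20.226·75.002 = -7268.471100
x = (-1722.680610·-61.832 − -20.226·-3150.930567) / -7268.471100 = -5.886529
y = (142.086·-3150.930567 − -1722.680610·75.002) / -7268.471100 = 43.819206

x=-5.887 y=43.819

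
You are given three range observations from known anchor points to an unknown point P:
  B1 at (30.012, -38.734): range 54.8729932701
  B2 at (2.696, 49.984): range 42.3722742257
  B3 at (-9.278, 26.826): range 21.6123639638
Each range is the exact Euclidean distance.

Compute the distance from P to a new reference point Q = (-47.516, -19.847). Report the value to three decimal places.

eq1: (x − 30.012)² + (y + 38.734)² = 54.8729932701²
eq2: (x − 2.696)² + (y − 49.984)² = 42.3722742257²
eq3: (x + 9.278)² + (y − 26.826)² = 21.6123639638²
eq3−eq2, eq3−eq1 (x²,y² cancel):
  23.948·x + 46.316·y = 371.637765
  78.580·x − 131.120·y = -948.623774
det = 23.948·-131.120 − 46.316·78.580 = -6779.573040
x = (371.637765·-131.120 − 46.316·-948.623774) / -6779.573040 = 0.706930
y = (23.948·-948.623774 − 371.637765·78.580) / -6779.573040 = 7.658438
|P − Q| = √((0.706930 − -47.516)² + (7.658438 − -19.847)²) = 55.515764

55.516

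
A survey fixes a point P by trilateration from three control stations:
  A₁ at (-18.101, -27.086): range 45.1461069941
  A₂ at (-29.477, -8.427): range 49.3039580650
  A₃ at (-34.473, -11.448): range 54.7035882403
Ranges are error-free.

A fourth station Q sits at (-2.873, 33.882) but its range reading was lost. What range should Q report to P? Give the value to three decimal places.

eq1: (x + 18.101)² + (y + 27.086)² = 45.1461069941²
eq2: (x + 29.477)² + (y + 8.427)² = 49.3039580650²
eq3: (x + 34.473)² + (y + 11.448)² = 54.7035882403²
eq2−eq1, eq2−eq3 (x²,y² cancel):
  22.752·x − 37.318·y = 514.099043
  -9.992·x − 6.042·y = -182.065710
det = 22.752·-6.042 − -37.318·-9.992 = -510.349040
x = (514.099043·-6.042 − -37.318·-182.065710) / -510.349040 = 19.399497
y = (22.752·-182.065710 − 514.099043·-9.992) / -510.349040 = -1.948703
|P − Q| = √((19.399497 − -2.873)² + (-1.948703 − 33.882)²) = 42.188901

42.189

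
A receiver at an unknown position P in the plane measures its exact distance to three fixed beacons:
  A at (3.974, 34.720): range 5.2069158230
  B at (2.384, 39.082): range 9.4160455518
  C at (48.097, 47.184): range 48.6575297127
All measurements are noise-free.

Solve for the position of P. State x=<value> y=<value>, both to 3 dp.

eq1: (x − 3.974)² + (y − 34.720)² = 5.2069158230²
eq2: (x − 2.384)² + (y − 39.082)² = 9.4160455518²
eq3: (x − 48.097)² + (y − 47.184)² = 48.6575297127²
eq1−eq2, eq1−eq3 (x²,y² cancel):
  -3.180·x + 8.724·y = 250.265163
  88.246·x + 24.928·y = 977.936964
det = -3.180·24.928 − 8.724·88.246 = -849.129144
x = (250.265163·24.928 − 8.724·977.936964) / -849.129144 = 2.700310
y = (-3.180·977.936964 − 250.265163·88.246) / -849.129144 = 29.671269

x=2.700 y=29.671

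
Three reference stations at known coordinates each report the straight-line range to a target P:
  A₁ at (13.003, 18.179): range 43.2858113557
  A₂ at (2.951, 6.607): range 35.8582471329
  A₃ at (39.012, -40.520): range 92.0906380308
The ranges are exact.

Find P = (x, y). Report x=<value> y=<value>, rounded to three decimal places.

eq1: (x − 13.003)² + (y − 18.179)² = 43.2858113557²
eq2: (x − 2.951)² + (y − 6.607)² = 35.8582471329²
eq3: (x − 39.012)² + (y + 40.520)² = 92.0906380308²
eq3−eq1, eq3−eq2 (x²,y² cancel):
  -52.018·x + 117.398·y = 3942.771654
  -72.122·x + 94.254·y = 4083.426031
det = -52.018·94.254 − 117.398·-72.122 = 3564.073984
x = (3942.771654·94.254 − 117.398·4083.426031) / 3564.073984 = -30.236199
y = (-52.018·4083.426031 − 3942.771654·-72.122) / 3564.073984 = 20.187269

x=-30.236 y=20.187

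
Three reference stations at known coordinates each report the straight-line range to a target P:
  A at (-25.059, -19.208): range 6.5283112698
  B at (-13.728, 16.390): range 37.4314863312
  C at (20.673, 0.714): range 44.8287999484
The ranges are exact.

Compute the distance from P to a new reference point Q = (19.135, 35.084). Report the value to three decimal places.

eq1: (x + 25.059)² + (y + 19.208)² = 6.5283112698²
eq2: (x + 13.728)² + (y − 16.390)² = 37.4314863312²
eq3: (x − 20.673)² + (y − 0.714)² = 44.8287999484²
eq2−eq3, eq2−eq1 (x²,y² cancel):
  68.802·x − 31.352·y = -637.712495
  -22.662·x − 71.196·y = 1898.307982
det = 68.802·-71.196 − -31.352·-22.662 = -5608.926216
x = (-637.712495·-71.196 − -31.352·1898.307982) / -5608.926216 = -18.705600
y = (68.802·1898.307982 − -637.712495·-22.662) / -5608.926216 = -20.709052
|P − Q| = √((-18.705600 − 19.135)² + (-20.709052 − 35.084)²) = 67.414951

67.415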